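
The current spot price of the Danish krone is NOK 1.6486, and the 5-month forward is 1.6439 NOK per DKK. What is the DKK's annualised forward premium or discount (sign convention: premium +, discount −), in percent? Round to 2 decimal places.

-0.68%

T = 5/12 years.
(F − S)/S = (1.6439 − 1.6486)/1.6486 = -0.0028509.
Annualise by dividing by T: -0.0028509 / (5/12) = -0.006842 → -0.68%.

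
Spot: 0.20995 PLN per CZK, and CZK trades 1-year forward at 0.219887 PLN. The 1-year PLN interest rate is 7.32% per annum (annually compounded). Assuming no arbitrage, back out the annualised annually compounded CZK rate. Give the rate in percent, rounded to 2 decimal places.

2.47%

T = 1 year.
F/S = 0.219887/0.20995 = 1.0473303 = (growth of PLN) / (growth of CZK).
The PLN side grows by (1 + 0.0732)^1 = 1.073200.
So the CZK growth factor = 1.0247006.
Annualise: 1.0247006^(1/1) − 1 = 0.024701 = 2.47%.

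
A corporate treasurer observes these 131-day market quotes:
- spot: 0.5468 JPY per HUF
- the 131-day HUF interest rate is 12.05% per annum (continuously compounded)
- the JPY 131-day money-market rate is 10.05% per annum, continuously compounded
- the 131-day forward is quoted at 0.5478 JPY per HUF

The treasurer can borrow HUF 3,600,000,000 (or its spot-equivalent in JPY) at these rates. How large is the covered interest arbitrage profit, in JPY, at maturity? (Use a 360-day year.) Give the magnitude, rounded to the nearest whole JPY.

T = 131/360 years.
Keep in HUF, deliver into the forward: 3,600,000,000·1.044824168145·0.5478 = JPY 2,060,476,845.52.
Swap to JPY now, deposit: 3,600,000,000·0.5468·1.037247773133 = JPY 2,041,801,496.46.
The quoted forward overvalues HUF, so borrow JPY, buy HUF at spot, deposit the HUF at 12.05%, and sell the proceeds forward at 0.5478.
Profit = 2,060,476,845.52 − 2,041,801,496.46 = JPY 18,675,349.

JPY 18,675,349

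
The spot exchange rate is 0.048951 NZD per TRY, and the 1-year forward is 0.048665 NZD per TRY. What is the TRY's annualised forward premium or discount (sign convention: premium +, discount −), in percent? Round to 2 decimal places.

-0.58%

T = 1 year.
(F − S)/S = (0.048665 − 0.048951)/0.048951 = -0.0058426.
×(1/T) gives -0.58% p.a.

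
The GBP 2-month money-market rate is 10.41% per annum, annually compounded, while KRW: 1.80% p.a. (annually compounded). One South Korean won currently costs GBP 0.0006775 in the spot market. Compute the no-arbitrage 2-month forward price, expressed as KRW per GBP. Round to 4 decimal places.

1456.1762

T = 2/12 years.
GBP accumulates by (1 + 0.1041)^(2/12) = 1.0166420487.
KRW accumulates by (1 + 0.0180)^(2/12) = 1.0029777444.
CIP: F = S · (grow GBP)/(grow KRW) = 0.0006775 × 1.0166420487/1.0029777444 = 0.0006867300813 GBP per KRW.
Quoted the other way: 1/0.0006867300813 = 1456.1762 KRW per GBP.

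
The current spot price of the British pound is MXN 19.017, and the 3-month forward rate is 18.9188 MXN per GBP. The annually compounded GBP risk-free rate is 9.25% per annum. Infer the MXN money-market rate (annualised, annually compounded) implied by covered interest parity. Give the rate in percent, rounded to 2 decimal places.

7.01%

T = 3/12 years.
F/S = 18.9188/19.017 = 0.9948362 = (growth of MXN) / (growth of GBP).
GBP growth factor: (1 + 0.0925)^(3/12) = 1.0223636.
So the MXN growth factor = 1.0170843.
Annualise: 1.0170843^(12/3) − 1 = 0.070108 = 7.01%.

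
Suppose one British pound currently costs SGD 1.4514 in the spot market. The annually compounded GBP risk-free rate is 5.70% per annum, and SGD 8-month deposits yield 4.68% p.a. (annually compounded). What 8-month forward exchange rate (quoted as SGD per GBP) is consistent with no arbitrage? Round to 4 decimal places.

T = 8/12 years.
SGD accumulates by (1 + 0.0468)^(8/12) = 1.0309616.
GBP growth factor: (1 + 0.0570)^(8/12) = 1.0376479.
Forward (SGD per GBP) = 1.4514 × 1.0309616 / 1.0376479 = 1.442048.

1.4420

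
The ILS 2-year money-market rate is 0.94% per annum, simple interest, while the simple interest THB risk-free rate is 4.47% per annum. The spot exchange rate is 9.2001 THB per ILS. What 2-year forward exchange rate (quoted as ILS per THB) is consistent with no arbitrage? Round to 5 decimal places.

T = 2 years.
THB accumulates by 1 + 0.0447×2 = 1.089400.
ILS growth factor: 1 + 0.0094×2 = 1.018800.
CIP: F = S · (grow THB)/(grow ILS) = 9.2001 × 1.089400/1.018800 = 9.837641 THB per ILS.
Quoted the other way: 1/9.837641 = 0.10165 ILS per THB.

0.10165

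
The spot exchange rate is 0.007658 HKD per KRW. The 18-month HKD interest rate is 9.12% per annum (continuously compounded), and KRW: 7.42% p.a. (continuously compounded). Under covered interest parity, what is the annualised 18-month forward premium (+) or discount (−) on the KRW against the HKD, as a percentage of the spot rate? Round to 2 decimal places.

T = 18/12 years.
No-arbitrage forward: 0.007658 × 1.1465988 / 1.1177302 = 0.007855790 HKD/KRW.
Annualised premium = (F − S)/S × (1/T) = (0.007855790 − 0.007658)/0.007658 ÷ (18/12) = 1.72%.

+1.72%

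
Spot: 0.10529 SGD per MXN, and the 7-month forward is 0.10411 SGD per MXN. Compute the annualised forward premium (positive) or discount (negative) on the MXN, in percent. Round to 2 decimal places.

T = 7/12 years.
(F − S)/S = (0.10411 − 0.10529)/0.10529 = -0.0112071.
Annualise by dividing by T: -0.0112071 / (7/12) = -0.019212 → -1.92%.

-1.92%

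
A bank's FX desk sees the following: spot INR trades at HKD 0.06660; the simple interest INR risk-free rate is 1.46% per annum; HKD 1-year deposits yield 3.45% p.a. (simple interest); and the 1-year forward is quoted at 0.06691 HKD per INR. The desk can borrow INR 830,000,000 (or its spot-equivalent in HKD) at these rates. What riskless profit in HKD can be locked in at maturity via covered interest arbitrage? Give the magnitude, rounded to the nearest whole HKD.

T = 1 year.
Route A — deposit INR, sell forward: 830,000,000 × 1.014600 × 0.06691 = HKD 56,346,115.38.
Route B — convert at spot, deposit HKD: 830,000,000 × 0.06660 × 1.034500 = HKD 57,185,091.00.
The quoted forward undervalues INR, so borrow INR, convert to HKD at spot, deposit the HKD at 3.45%, and buy INR forward at 0.06691 to cover the loan.
Arbitrage profit = |56,346,115.38 − 57,185,091.00| = HKD 838,976.

HKD 838,976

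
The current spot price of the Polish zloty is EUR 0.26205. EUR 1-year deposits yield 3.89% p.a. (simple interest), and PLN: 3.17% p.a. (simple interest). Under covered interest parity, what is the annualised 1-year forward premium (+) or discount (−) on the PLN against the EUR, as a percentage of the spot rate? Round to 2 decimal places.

+0.70%

T = 1 year.
CIP forward (EUR per PLN) = 0.26205 × 1.038900/1.031700 = 0.26387879.
Annualised premium = (F − S)/S × (1/T) = (0.26387879 − 0.26205)/0.26205 ÷ 1 = 0.70%.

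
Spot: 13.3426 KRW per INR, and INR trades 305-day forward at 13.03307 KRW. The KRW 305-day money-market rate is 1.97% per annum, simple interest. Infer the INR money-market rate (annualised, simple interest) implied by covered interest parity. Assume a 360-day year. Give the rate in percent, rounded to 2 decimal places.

T = 305/360 years.
F/S = 13.03307/13.3426 = 0.9768014 = (growth of KRW) / (growth of INR).
KRW growth factor: 1 + 0.0197×305/360 = 1.0166903.
So the INR growth factor = 1.0408362.
(1.0408362 − 1)/T = 0.048200, i.e. 4.82%.

4.82%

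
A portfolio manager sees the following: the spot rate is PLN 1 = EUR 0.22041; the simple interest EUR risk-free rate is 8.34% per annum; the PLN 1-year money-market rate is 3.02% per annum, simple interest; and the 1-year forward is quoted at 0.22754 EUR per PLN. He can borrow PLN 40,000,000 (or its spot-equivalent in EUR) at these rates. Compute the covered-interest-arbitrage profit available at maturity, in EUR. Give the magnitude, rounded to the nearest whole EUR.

EUR 175,219

T = 1 year.
Invest the PLN and cover forward: 40,000,000 × 1.030200 × 0.22754 = EUR 9,376,468.32.
Convert at spot and invest in EUR: 40,000,000 × 0.22041 × 1.083400 = EUR 9,551,687.76.
The quoted forward undervalues PLN, so borrow PLN, convert to EUR at spot, deposit the EUR at 8.34%, and buy PLN forward at 0.22754 to cover the loan.
Profit = 9,551,687.76 − 9,376,468.32 = EUR 175,219.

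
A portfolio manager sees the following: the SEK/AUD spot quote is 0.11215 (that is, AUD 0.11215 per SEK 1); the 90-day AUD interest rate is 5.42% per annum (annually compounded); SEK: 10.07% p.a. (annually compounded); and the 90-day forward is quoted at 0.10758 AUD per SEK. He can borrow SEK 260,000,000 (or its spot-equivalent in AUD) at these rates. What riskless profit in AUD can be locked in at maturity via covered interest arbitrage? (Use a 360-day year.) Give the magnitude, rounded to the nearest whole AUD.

T = 90/360 years.
Invest the SEK and cover forward: 260,000,000 × 1.0242765774 × 0.10758 = AUD 28,649,835.29.
Convert at spot and invest in AUD: 260,000,000 × 0.11215 × 1.0132829918 = AUD 29,546,318.76.
The quoted forward undervalues SEK, so borrow SEK, convert to AUD at spot, deposit the AUD at 5.42%, and buy SEK forward at 0.10758 to cover the loan.
The gap between the two covered legs is AUD 896,483.

AUD 896,483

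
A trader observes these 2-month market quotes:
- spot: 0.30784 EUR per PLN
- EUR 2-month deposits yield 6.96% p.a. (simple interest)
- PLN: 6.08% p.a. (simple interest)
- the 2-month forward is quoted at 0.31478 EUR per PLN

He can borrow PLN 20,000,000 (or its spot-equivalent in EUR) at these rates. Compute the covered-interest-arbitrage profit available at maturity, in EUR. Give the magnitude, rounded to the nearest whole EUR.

EUR 131,177

T = 2/12 years.
Keep in PLN, deliver into the forward: 20,000,000·1.010133333·0.31478 = EUR 6,359,395.41.
Swap to EUR now, deposit: 20,000,000·0.30784·1.011600 = EUR 6,228,218.88.
The quoted forward overvalues PLN, so borrow EUR, buy PLN at spot, deposit the PLN at 6.08%, and sell the proceeds forward at 0.31478.
Profit = 6,359,395.41 − 6,228,218.88 = EUR 131,177.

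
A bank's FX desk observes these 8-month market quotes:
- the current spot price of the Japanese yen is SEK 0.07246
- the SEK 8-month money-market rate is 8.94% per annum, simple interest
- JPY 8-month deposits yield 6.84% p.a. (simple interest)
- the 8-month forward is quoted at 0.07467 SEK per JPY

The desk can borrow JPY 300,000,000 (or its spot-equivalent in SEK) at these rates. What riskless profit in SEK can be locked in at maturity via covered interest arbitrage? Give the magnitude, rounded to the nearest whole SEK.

SEK 388,901

T = 8/12 years.
Route A — deposit JPY, sell forward: 300,000,000 × 1.045600 × 0.07467 = SEK 23,422,485.60.
Route B — convert at spot, deposit SEK: 300,000,000 × 0.07246 × 1.059600 = SEK 23,033,584.80.
The quoted forward overvalues JPY, so borrow SEK, buy JPY at spot, deposit the JPY at 6.84%, and sell the proceeds forward at 0.07467.
Profit = 23,422,485.60 − 23,033,584.80 = SEK 388,901.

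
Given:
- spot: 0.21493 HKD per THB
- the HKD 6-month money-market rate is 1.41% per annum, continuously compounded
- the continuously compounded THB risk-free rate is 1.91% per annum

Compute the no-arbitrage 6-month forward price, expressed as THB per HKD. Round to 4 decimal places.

T = 6/12 years.
HKD accumulates by e^(0.0141×6/12) = 1.0070749.
Growth of 1 THB over T: e^(0.0191×6/12) = 1.0095957.
So F = 0.21493 × 1.0070749 / 1.0095957 = 0.2143934 (HKD/THB).
Quoted the other way: 1/0.2143934 = 4.6643 THB per HKD.

4.6643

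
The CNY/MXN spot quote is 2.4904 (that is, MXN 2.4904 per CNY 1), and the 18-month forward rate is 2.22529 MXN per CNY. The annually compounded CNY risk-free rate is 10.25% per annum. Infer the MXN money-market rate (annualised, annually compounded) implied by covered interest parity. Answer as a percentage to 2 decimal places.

T = 18/12 years.
By CIP, F/S equals the MXN-to-CNY growth ratio: 2.22529/2.4904 = 0.8935472.
CNY growth factor: (1 + 0.1025)^(18/12) = 1.157625.
Hence g_MXN = 1.0343926.
Annualise: 1.0343926^(12/18) − 1 = 0.022799 = 2.28%.

2.28%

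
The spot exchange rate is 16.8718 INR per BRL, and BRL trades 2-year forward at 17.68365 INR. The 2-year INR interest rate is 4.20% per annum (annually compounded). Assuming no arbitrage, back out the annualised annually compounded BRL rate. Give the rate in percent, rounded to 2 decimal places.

1.78%

T = 2 years.
F/S = 17.68365/16.8718 = 1.0481188 = (growth of INR) / (growth of BRL).
INR growth factor: (1 + 0.0420)^2 = 1.085764.
Hence g_BRL = 1.0359169.
Annualise: 1.0359169^(1/2) − 1 = 0.017800 = 1.78%.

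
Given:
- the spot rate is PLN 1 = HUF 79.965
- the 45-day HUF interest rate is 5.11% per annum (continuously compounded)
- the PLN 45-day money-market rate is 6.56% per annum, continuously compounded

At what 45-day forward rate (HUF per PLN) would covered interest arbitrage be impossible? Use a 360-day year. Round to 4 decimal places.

79.8202

T = 45/360 years.
HUF accumulates by e^(0.0511×45/360) = 1.00640794.
Growth of 1 PLN over T: e^(0.0656×45/360) = 1.00823371.
Forward (HUF per PLN) = 79.965 × 1.00640794 / 1.00823371 = 79.820195.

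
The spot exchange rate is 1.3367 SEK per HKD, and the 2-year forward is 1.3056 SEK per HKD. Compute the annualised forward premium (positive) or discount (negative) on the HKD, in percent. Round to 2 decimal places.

-1.16%

T = 2 years.
Period premium: (1.3056 − 1.3367)/1.3367 = -0.0232663.
Annualise by dividing by T: -0.0232663 / 2 = -0.011633 → -1.16%.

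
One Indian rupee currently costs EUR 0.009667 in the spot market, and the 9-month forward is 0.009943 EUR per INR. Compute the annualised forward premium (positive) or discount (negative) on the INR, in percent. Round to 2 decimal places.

+3.81%

T = 9/12 years.
Period premium: (0.009943 − 0.009667)/0.009667 = 0.0285507.
×(1/T) gives 3.81% p.a.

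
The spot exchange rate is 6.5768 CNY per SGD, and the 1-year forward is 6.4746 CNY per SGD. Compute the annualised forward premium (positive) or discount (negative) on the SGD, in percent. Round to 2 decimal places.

T = 1 year.
Period premium: (6.4746 − 6.5768)/6.5768 = -0.0155395.
Annualise by dividing by T: -0.0155395 / 1 = -0.015539 → -1.55%.

-1.55%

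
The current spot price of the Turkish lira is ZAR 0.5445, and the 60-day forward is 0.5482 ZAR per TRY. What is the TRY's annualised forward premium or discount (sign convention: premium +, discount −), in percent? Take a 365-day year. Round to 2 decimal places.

T = 60/365 years.
(F − S)/S = (0.5482 − 0.5445)/0.5445 = 0.0067952.
Per annum: 0.0067952 / (60/365) = 0.041337 = 4.13%.

+4.13%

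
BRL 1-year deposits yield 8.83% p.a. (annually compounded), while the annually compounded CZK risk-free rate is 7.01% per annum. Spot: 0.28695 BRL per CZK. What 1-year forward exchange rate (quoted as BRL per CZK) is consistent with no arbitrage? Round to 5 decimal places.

0.29183

T = 1 year.
BRL accumulates by (1 + 0.0883)^1 = 1.088300.
CZK growth factor: (1 + 0.0701)^1 = 1.070100.
So F = 0.28695 × 1.088300 / 1.070100 = 0.2918304 (BRL/CZK).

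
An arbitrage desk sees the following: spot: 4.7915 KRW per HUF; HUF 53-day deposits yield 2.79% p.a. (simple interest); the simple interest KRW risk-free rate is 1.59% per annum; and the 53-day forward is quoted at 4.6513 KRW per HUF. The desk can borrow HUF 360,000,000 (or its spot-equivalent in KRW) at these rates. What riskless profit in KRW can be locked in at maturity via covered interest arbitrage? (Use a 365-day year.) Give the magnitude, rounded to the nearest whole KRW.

KRW 47,670,825

T = 53/365 years.
Route A — deposit HUF, sell forward: 360,000,000 × 1.004051232877 × 4.6513 = KRW 1,681,251,659.81.
Route B — convert at spot, deposit KRW: 360,000,000 × 4.7915 × 1.002308767123 = KRW 1,728,922,484.76.
The quoted forward undervalues HUF, so borrow HUF, convert to KRW at spot, deposit the KRW at 1.59%, and buy HUF forward at 4.6513 to cover the loan.
Arbitrage profit = |1,681,251,659.81 − 1,728,922,484.76| = KRW 47,670,825.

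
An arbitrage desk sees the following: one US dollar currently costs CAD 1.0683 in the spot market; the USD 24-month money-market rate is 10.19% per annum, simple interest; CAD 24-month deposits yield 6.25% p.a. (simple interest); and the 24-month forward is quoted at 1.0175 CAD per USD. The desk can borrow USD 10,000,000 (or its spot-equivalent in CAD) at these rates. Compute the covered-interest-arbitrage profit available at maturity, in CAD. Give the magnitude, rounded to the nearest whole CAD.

CAD 230,290

T = 2 years.
Keep in USD, deliver into the forward: 10,000,000·1.203800·1.0175 = CAD 12,248,665.00.
Swap to CAD now, deposit: 10,000,000·1.0683·1.125000 = CAD 12,018,375.00.
The quoted forward overvalues USD, so borrow CAD, buy USD at spot, deposit the USD at 10.19%, and sell the proceeds forward at 1.0175.
Arbitrage profit = |12,248,665.00 − 12,018,375.00| = CAD 230,290.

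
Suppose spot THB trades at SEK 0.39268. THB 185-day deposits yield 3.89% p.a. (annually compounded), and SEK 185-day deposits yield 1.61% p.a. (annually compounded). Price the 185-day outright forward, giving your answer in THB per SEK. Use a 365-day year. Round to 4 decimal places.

T = 185/365 years.
SEK accumulates by (1 + 0.0161)^(185/365) = 1.0081281.
THB accumulates by (1 + 0.0389)^(185/365) = 1.0195309.
Forward (SEK per THB) = 0.39268 × 1.0081281 / 1.0195309 = 0.3882881.
Invert for THB per SEK: 1 / 0.3882881 = 2.5754.

2.5754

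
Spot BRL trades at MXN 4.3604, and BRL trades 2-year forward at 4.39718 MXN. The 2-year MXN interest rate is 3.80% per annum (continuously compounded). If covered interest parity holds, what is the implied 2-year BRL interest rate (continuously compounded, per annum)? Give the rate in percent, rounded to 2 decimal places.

T = 2 years.
CIP gives F = S · g_MXN/g_BRL, so g_MXN/g_BRL = 4.39718/4.3604 = 1.0084350.
MXN growth factor: e^(0.0380×2) = 1.0789626.
That pins the BRL growth at 1.0699377.
Take logs: ln 1.0699377 / 2 = 0.033800, so 3.38%.

3.38%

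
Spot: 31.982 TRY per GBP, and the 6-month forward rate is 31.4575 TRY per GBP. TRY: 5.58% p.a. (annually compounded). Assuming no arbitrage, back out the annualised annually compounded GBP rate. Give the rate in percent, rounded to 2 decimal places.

9.13%

T = 6/12 years.
By CIP, F/S equals the TRY-to-GBP growth ratio: 31.4575/31.982 = 0.9836002.
TRY growth factor: (1 + 0.0558)^(6/12) = 1.0275213.
Hence g_GBP = 1.0446534.
Annualise: 1.0446534^(12/6) − 1 = 0.091301 = 9.13%.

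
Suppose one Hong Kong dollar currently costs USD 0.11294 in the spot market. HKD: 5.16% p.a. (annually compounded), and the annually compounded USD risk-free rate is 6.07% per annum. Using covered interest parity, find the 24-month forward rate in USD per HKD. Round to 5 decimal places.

T = 2 years.
USD growth factor: (1 + 0.0607)^2 = 1.1250845.
Growth of 1 HKD over T: (1 + 0.0516)^2 = 1.1058626.
Forward (USD per HKD) = 0.11294 × 1.1250845 / 1.1058626 = 0.1149031.

0.11490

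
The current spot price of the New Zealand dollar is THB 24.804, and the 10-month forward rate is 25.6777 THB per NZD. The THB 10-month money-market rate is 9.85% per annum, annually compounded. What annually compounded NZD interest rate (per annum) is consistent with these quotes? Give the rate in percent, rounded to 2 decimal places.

T = 10/12 years.
CIP gives F = S · g_THB/g_NZD, so g_THB/g_NZD = 25.6777/24.804 = 1.0352242.
THB growth factor: (1 + 0.0985)^(10/12) = 1.0814341.
Hence g_NZD = 1.0446376.
r = 1.0446376^(12/10) − 1 = 0.053801 → 5.38%.

5.38%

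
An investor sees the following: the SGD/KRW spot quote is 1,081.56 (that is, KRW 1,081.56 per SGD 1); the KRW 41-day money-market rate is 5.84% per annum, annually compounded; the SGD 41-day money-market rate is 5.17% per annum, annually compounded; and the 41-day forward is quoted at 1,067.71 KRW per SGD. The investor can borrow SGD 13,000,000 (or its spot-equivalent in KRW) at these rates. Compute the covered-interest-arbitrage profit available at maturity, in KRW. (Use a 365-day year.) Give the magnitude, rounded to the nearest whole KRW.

T = 41/365 years.
Keep in SGD, deliver into the forward: 13,000,000·1.005678318426·1067.71 = KRW 13,959,046,365.77.
Swap to KRW now, deposit: 13,000,000·1081.56·1.006395961021 = KRW 14,150,209,002.82.
The quoted forward undervalues SGD, so borrow SGD, convert to KRW at spot, deposit the KRW at 5.84%, and buy SGD forward at 1,067.71 to cover the loan.
Profit = 14,150,209,002.82 − 13,959,046,365.77 = KRW 191,162,637.

KRW 191,162,637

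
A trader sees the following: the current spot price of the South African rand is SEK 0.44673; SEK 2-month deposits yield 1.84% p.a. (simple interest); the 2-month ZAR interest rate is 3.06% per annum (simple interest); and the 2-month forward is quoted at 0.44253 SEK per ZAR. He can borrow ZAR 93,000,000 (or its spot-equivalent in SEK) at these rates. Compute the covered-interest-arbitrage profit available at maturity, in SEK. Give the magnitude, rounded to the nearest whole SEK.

SEK 308,115

T = 2/12 years.
Keep in ZAR, deliver into the forward: 93,000,000·1.005100·0.44253 = SEK 41,365,181.98.
Swap to SEK now, deposit: 93,000,000·0.44673·1.0030666667 = SEK 41,673,297.40.
The quoted forward undervalues ZAR, so borrow ZAR, convert to SEK at spot, deposit the SEK at 1.84%, and buy ZAR forward at 0.44253 to cover the loan.
Arbitrage profit = |41,365,181.98 − 41,673,297.40| = SEK 308,115.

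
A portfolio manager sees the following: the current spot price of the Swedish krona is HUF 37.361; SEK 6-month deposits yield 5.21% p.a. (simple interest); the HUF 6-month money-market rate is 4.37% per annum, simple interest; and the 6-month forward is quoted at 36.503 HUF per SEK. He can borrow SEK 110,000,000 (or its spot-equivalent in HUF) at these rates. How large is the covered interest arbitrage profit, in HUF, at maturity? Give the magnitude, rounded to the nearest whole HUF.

HUF 79,577,817

T = 6/12 years.
Keep in SEK, deliver into the forward: 110,000,000·1.026050·36.503 = HUF 4,119,929,346.50.
Swap to HUF now, deposit: 110,000,000·37.361·1.021850 = HUF 4,199,507,163.50.
The quoted forward undervalues SEK, so borrow SEK, convert to HUF at spot, deposit the HUF at 4.37%, and buy SEK forward at 36.503 to cover the loan.
Arbitrage profit = |4,119,929,346.50 − 4,199,507,163.50| = HUF 79,577,817.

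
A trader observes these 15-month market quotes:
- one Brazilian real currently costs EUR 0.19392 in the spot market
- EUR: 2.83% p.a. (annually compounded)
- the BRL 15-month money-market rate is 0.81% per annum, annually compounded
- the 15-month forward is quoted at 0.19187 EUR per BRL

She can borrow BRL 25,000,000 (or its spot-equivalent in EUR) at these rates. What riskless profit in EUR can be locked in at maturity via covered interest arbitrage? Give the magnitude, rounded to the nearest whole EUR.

EUR 174,734

T = 15/12 years.
Keep in BRL, deliver into the forward: 25,000,000·1.010135231·0.19187 = EUR 4,845,366.17.
Swap to EUR now, deposit: 25,000,000·0.19392·1.035499264 = EUR 5,020,100.43.
The quoted forward undervalues BRL, so borrow BRL, convert to EUR at spot, deposit the EUR at 2.83%, and buy BRL forward at 0.19187 to cover the loan.
The gap between the two covered legs is EUR 174,734.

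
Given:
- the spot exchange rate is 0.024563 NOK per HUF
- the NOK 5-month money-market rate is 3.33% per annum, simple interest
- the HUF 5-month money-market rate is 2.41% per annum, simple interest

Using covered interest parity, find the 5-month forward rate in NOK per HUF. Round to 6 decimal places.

0.024656

T = 5/12 years.
NOK growth factor: 1 + 0.0333×5/12 = 1.013875.
HUF accumulates by 1 + 0.0241×5/12 = 1.0100417.
So F = 0.024563 × 1.013875 / 1.0100417 = 0.02465622 (NOK/HUF).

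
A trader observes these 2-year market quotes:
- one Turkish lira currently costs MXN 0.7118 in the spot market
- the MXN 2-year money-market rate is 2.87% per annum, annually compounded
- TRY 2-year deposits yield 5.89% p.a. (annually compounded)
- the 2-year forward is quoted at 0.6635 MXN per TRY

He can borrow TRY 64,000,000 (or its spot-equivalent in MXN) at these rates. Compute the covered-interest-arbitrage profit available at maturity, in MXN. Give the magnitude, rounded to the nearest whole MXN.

MXN 594,016

T = 2 years.
Keep in TRY, deliver into the forward: 64,000,000·1.12126921·0.6635 = MXN 47,613,575.73.
Swap to MXN now, deposit: 64,000,000·0.7118·1.05822369 = MXN 48,207,591.84.
The quoted forward undervalues TRY, so borrow TRY, convert to MXN at spot, deposit the MXN at 2.87%, and buy TRY forward at 0.6635 to cover the loan.
Profit = 48,207,591.84 − 47,613,575.73 = MXN 594,016.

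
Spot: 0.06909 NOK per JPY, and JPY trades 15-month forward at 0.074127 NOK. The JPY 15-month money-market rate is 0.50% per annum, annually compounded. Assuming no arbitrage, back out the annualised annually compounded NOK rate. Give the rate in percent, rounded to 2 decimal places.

T = 15/12 years.
F/S = 0.074127/0.06909 = 1.0729049 = (growth of NOK) / (growth of JPY).
JPY growth factor: (1 + 0.0050)^(15/12) = 1.0062539.
That pins the NOK growth at 1.0796147.
r = 1.0796147^(12/15) − 1 = 0.063200 → 6.32%.

6.32%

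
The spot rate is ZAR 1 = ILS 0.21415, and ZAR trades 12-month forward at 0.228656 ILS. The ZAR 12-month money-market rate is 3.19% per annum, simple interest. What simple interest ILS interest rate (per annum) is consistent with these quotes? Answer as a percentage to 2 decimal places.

T = 1 year.
By CIP, F/S equals the ILS-to-ZAR growth ratio: 0.228656/0.21415 = 1.0677376.
ZAR growth factor: 1 + 0.0319×1 = 1.031900.
That pins the ILS growth at 1.1017984.
r = (1.1017984 − 1)/1 = 0.101798 → 10.18%.

10.18%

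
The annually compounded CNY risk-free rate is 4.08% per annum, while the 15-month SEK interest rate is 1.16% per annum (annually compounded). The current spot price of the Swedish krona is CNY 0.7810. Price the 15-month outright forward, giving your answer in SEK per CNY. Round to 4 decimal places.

1.2357

T = 15/12 years.
Growth of 1 CNY over T: (1 + 0.0408)^(15/12) = 1.0512575.
SEK accumulates by (1 + 0.0116)^(15/12) = 1.014521.
CIP: F = S · (grow CNY)/(grow SEK) = 0.781 × 1.0512575/1.014521 = 0.8092805 CNY per SEK.
Quoted the other way: 1/0.8092805 = 1.2357 SEK per CNY.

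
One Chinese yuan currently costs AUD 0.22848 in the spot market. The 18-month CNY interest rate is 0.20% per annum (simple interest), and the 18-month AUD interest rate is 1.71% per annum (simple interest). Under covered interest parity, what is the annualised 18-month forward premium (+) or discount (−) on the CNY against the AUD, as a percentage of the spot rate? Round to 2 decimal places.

T = 18/12 years.
CIP forward (AUD per CNY) = 0.22848 × 1.025650/1.003000 = 0.23363959.
Annualised premium = (F − S)/S × (1/T) = (0.23363959 − 0.22848)/0.22848 ÷ (18/12) = 1.51%.

+1.51%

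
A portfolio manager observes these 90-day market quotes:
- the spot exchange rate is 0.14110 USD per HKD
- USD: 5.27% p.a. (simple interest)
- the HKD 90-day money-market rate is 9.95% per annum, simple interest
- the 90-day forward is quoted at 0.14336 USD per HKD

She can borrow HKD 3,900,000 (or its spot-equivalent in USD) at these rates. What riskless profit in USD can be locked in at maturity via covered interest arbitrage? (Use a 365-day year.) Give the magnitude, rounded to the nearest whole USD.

USD 15,380

T = 90/365 years.
Invest the HKD and cover forward: 3,900,000 × 1.02453425 × 0.14336 = USD 572,821.20.
Convert at spot and invest in USD: 3,900,000 × 0.14110 × 1.01299452 = USD 557,440.75.
The quoted forward overvalues HKD, so borrow USD, buy HKD at spot, deposit the HKD at 9.95%, and sell the proceeds forward at 0.14336.
Arbitrage profit = |572,821.20 − 557,440.75| = USD 15,380.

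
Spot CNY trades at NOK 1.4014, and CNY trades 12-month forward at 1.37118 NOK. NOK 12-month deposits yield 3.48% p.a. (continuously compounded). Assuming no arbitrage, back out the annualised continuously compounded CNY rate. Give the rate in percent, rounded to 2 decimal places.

5.66%

T = 1 year.
CIP gives F = S · g_NOK/g_CNY, so g_NOK/g_CNY = 1.37118/1.4014 = 0.9784358.
NOK growth factor: e^(0.0348×1) = 1.0354126.
That pins the CNY growth at 1.0582325.
r = ln(1.0582325)/1 = 0.056600 → 5.66%.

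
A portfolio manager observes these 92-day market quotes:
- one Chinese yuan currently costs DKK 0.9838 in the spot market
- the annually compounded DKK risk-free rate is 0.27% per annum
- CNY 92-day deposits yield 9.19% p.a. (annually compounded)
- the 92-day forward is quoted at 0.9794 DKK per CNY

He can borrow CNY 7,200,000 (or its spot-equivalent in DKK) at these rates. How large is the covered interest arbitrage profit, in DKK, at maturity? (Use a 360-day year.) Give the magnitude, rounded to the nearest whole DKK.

T = 92/360 years.
Keep in CNY, deliver into the forward: 7,200,000·1.022722578·0.9794 = DKK 7,211,912.35.
Swap to DKK now, deposit: 7,200,000·0.9838·1.000689308 = DKK 7,088,242.62.
The quoted forward overvalues CNY, so borrow DKK, buy CNY at spot, deposit the CNY at 9.19%, and sell the proceeds forward at 0.9794.
Profit = 7,211,912.35 − 7,088,242.62 = DKK 123,670.

DKK 123,670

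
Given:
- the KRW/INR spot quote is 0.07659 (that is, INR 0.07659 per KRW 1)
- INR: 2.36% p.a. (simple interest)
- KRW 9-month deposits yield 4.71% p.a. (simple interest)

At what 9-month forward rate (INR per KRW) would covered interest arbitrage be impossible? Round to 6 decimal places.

0.075286

T = 9/12 years.
INR growth factor: 1 + 0.0236×9/12 = 1.017700.
KRW accumulates by 1 + 0.0471×9/12 = 1.035325.
So F = 0.07659 × 1.017700 / 1.035325 = 0.07528616 (INR/KRW).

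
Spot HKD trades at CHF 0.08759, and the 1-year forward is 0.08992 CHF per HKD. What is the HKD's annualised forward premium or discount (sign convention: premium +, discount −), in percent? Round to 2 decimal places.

+2.66%

T = 1 year.
(F − S)/S = (0.08992 − 0.08759)/0.08759 = 0.0266012.
Per annum: 0.0266012 / 1 = 0.026601 = 2.66%.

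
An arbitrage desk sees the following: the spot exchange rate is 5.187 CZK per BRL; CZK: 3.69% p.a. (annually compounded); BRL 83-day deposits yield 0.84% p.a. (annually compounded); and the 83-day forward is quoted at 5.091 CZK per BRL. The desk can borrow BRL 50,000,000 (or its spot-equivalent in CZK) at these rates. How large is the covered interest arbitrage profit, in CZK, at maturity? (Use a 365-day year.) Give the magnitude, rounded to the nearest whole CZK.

CZK 6,461,179

T = 83/365 years.
Route A — deposit BRL, sell forward: 50,000,000 × 1.00190396931 × 5.091 = CZK 255,034,655.39.
Route B — convert at spot, deposit CZK: 50,000,000 × 5.187 × 1.00827389275 = CZK 261,495,834.08.
The quoted forward undervalues BRL, so borrow BRL, convert to CZK at spot, deposit the CZK at 3.69%, and buy BRL forward at 5.091 to cover the loan.
Profit = 261,495,834.08 − 255,034,655.39 = CZK 6,461,179.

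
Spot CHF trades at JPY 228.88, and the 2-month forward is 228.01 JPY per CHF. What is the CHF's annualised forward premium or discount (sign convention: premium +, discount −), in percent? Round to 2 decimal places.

T = 2/12 years.
Period premium: (228.01 − 228.88)/228.88 = -0.0038011.
Annualise by dividing by T: -0.0038011 / (2/12) = -0.022807 → -2.28%.

-2.28%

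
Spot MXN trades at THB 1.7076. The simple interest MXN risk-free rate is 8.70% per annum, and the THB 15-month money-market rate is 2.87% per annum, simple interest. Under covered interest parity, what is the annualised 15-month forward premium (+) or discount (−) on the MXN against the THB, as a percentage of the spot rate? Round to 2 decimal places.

-5.26%

T = 15/12 years.
No-arbitrage forward: 1.7076 × 1.035875 / 1.108750 = 1.5953643 THB/MXN.
(F − S)/S ÷ T = (1.5953643 − 1.7076)/1.7076/(15/12) = -0.052582 → -5.26%.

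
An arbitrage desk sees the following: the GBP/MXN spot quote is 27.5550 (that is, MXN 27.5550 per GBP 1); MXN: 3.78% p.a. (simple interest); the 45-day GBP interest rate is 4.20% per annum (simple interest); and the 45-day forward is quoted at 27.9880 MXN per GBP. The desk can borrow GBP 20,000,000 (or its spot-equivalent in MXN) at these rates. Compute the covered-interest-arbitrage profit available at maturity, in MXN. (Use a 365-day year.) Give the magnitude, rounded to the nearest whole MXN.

MXN 8,990,206

T = 45/365 years.
Route A — deposit GBP, sell forward: 20,000,000 × 1.00517808219 × 27.9880 = MXN 562,658,483.29.
Route B — convert at spot, deposit MXN: 20,000,000 × 27.5550 × 1.00466027397 = MXN 553,668,276.98.
The quoted forward overvalues GBP, so borrow MXN, buy GBP at spot, deposit the GBP at 4.20%, and sell the proceeds forward at 27.9880.
Profit = 562,658,483.29 − 553,668,276.98 = MXN 8,990,206.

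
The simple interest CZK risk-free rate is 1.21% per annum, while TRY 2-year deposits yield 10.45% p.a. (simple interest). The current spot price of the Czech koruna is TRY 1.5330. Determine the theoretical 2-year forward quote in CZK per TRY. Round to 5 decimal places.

T = 2 years.
TRY accumulates by 1 + 0.1045×2 = 1.209000.
CZK growth factor: 1 + 0.0121×2 = 1.024200.
CIP: F = S · (grow TRY)/(grow CZK) = 1.533 × 1.209000/1.024200 = 1.809605 TRY per CZK.
Quoted the other way: 1/1.809605 = 0.55261 CZK per TRY.

0.55261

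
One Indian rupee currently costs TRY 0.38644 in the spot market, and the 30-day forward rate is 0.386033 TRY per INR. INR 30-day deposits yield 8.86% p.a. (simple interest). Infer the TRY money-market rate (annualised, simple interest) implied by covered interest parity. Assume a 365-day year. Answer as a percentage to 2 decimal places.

T = 30/365 years.
F/S = 0.386033/0.38644 = 0.9989468 = (growth of TRY) / (growth of INR).
INR growth factor: 1 + 0.0886×30/365 = 1.0072822.
So the TRY growth factor = 1.0062213.
(1.0062213 − 1)/T = 0.075692, i.e. 7.57%.

7.57%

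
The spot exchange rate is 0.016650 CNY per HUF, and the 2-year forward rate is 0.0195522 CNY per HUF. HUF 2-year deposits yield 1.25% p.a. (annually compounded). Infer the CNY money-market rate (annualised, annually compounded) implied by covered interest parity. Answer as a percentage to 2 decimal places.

T = 2 years.
F/S = 0.0195522/0.01665 = 1.1743063 = (growth of CNY) / (growth of HUF).
HUF growth factor: (1 + 0.0125)^2 = 1.0251562.
That pins the CNY growth at 1.2038474.
Annualise: 1.2038474^(1/2) − 1 = 0.097200 = 9.72%.

9.72%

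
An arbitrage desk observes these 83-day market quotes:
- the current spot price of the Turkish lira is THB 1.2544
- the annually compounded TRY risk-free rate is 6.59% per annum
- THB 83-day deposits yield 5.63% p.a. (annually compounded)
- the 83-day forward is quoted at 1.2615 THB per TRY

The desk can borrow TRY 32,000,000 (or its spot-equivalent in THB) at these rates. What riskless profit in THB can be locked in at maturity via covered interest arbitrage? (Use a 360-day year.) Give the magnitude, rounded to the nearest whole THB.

T = 83/360 years.
Invest the TRY and cover forward: 32,000,000 × 1.0148227262 × 1.2615 = THB 40,966,363.81.
Convert at spot and invest in THB: 32,000,000 × 1.2544 × 1.0127081137 = THB 40,650,913.85.
The quoted forward overvalues TRY, so borrow THB, buy TRY at spot, deposit the TRY at 6.59%, and sell the proceeds forward at 1.2615.
Profit = 40,966,363.81 − 40,650,913.85 = THB 315,450.

THB 315,450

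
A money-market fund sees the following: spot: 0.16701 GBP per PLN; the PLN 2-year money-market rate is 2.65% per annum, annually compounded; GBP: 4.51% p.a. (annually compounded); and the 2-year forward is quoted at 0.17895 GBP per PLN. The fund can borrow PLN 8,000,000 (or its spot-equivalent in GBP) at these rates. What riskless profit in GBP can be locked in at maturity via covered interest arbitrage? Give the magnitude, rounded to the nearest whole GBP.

T = 2 years.
Route A — deposit PLN, sell forward: 8,000,000 × 1.05370225 × 0.17895 = GBP 1,508,480.14.
Route B — convert at spot, deposit GBP: 8,000,000 × 0.16701 × 1.09223401 = GBP 1,459,312.02.
The quoted forward overvalues PLN, so borrow GBP, buy PLN at spot, deposit the PLN at 2.65%, and sell the proceeds forward at 0.17895.
The gap between the two covered legs is GBP 49,168.

GBP 49,168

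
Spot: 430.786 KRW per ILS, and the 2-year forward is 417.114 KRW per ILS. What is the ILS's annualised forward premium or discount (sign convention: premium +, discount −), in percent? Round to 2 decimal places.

-1.59%

T = 2 years.
(F − S)/S = (417.114 − 430.786)/430.786 = -0.0317373.
Per annum: -0.0317373 / 2 = -0.015869 = -1.59%.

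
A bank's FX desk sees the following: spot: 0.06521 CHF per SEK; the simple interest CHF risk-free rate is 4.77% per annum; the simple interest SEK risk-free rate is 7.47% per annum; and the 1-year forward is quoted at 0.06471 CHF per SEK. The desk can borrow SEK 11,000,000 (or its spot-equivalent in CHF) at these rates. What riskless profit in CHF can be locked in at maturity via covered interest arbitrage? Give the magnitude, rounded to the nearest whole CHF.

CHF 13,457

T = 1 year.
Route A — deposit SEK, sell forward: 11,000,000 × 1.074700 × 0.06471 = CHF 764,982.21.
Route B — convert at spot, deposit CHF: 11,000,000 × 0.06521 × 1.047700 = CHF 751,525.69.
The quoted forward overvalues SEK, so borrow CHF, buy SEK at spot, deposit the SEK at 7.47%, and sell the proceeds forward at 0.06471.
Profit = 764,982.21 − 751,525.69 = CHF 13,457.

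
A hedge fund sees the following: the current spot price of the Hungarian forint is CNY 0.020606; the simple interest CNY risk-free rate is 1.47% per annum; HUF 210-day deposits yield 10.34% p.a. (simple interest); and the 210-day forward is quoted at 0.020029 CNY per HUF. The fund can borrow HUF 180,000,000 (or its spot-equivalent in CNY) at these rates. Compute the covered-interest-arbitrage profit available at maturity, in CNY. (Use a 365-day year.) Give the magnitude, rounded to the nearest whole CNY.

T = 210/365 years.
Keep in HUF, deliver into the forward: 180,000,000·1.059490411·0.020029 = CNY 3,819,696.02.
Swap to CNY now, deposit: 180,000,000·0.020606·1.008457534 = CNY 3,740,449.67.
The quoted forward overvalues HUF, so borrow CNY, buy HUF at spot, deposit the HUF at 10.34%, and sell the proceeds forward at 0.020029.
Profit = 3,819,696.02 − 3,740,449.67 = CNY 79,246.

CNY 79,246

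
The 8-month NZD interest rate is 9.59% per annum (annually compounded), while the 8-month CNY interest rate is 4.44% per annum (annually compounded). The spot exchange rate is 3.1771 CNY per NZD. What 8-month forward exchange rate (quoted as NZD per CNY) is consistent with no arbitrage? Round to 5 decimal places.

0.32502

T = 8/12 years.
CNY growth factor: (1 + 0.0444)^(8/12) = 1.0293852.
NZD accumulates by (1 + 0.0959)^(8/12) = 1.0629527.
So F = 3.1771 × 1.0293852 / 1.0629527 = 3.076769 (CNY/NZD).
Invert for NZD per CNY: 1 / 3.076769 = 0.32502.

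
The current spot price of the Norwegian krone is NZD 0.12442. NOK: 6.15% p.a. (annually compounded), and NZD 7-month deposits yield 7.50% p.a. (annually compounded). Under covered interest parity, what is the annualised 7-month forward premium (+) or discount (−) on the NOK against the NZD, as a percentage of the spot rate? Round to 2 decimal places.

+1.27%

T = 7/12 years.
CIP forward (NZD per NOK) = 0.12442 × 1.0430896/1.0354282 = 0.12534062.
(F − S)/S ÷ T = (0.12534062 − 0.12442)/0.12442/(7/12) = 0.012685 → 1.27%.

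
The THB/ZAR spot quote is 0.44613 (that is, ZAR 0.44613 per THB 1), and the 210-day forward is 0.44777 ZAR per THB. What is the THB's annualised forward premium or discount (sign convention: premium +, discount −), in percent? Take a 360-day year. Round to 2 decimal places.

T = 210/360 years.
THB trades forward at +0.36761% vs spot over the period.
Annualise by dividing by T: 0.0036761 / (210/360) = 0.006302 → 0.63%.

+0.63%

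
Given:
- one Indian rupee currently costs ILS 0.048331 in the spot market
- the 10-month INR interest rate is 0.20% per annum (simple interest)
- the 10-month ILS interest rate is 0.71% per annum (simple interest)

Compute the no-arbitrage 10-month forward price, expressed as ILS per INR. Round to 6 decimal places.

T = 10/12 years.
Growth of 1 ILS over T: 1 + 0.0071×10/12 = 1.0059167.
Growth of 1 INR over T: 1 + 0.0020×10/12 = 1.0016667.
Forward (ILS per INR) = 0.048331 × 1.0059167 / 1.0016667 = 0.04853606.

0.048536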